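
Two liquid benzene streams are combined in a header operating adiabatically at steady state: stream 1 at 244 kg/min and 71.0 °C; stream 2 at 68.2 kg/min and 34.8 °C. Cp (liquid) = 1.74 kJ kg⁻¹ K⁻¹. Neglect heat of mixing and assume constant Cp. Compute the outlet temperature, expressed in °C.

T_out = 63.1 °C

No heat crosses the boundary, so H_out = H_in.
T_out = Σ ṁᵢCp,ᵢTᵢ / Σ ṁᵢCp,ᵢ
      = 34273 / 543.23 = 63.092 °C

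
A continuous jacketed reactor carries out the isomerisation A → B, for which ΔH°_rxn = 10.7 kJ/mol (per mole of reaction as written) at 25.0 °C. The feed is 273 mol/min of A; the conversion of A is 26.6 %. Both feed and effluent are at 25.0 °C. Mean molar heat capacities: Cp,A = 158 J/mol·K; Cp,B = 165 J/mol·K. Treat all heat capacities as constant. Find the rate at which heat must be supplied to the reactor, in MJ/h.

Extent of reaction ξ = 0.266 × 273 = 72.618 mol/min
Reaction term: ξ·ΔH°_rxn = 72.618 × 10.7 = 777.01 kJ/min
Q = ΔH = 777.01 kJ/min = 12.95 kW
Heat supplied = 46.621 MJ/h

Q_in = 46.6 MJ/h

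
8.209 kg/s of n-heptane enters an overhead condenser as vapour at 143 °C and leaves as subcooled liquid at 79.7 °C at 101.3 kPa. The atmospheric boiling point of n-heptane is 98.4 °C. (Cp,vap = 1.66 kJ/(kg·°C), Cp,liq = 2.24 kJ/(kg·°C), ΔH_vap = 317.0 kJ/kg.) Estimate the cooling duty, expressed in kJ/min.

Q_c = 213000 kJ/min

vapour 143→98.4 °C: -74.036 kJ/kg
condensation at 98.4 °C: -317 kJ/kg
liquid 98.4→79.7 °C: -41.888 kJ/kg
Δh = -74.036 + -317 + -41.888 = -432.92 kJ/kg
Q = ṁ·Δh = 8.209 kg/s × -432.92 kJ/kg = -3553.9 kJ/s
|Q| = 3553.9 kW = 213230 kJ/min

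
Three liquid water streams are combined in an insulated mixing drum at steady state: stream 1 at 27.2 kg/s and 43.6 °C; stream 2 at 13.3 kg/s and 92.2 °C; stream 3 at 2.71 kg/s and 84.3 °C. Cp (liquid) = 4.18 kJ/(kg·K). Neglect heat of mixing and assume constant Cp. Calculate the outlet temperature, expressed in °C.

T_out = 61.1 °C

No heat crosses the boundary, so H_out = H_in.
T_out = Σ ṁᵢCp,ᵢTᵢ / Σ ṁᵢCp,ᵢ
      = 11038 / 180.62 = 61.112 °C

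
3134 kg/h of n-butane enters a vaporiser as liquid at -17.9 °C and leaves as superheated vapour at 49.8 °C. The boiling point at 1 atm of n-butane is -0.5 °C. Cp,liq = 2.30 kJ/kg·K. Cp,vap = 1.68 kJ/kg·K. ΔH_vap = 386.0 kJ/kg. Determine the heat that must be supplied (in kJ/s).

liquid -17.9→-0.5 °C: 40.02 kJ/kg
vaporisation at -0.5 °C: 386 kJ/kg
vapour -0.5→49.8 °C: 84.504 kJ/kg
Δh = 40.02 + 386 + 84.504 = 510.52 kJ/kg
Q = ṁ·Δh = 3134 kg/h × 510.52 kJ/kg = 1.6e+06 kJ/h
|Q| = 444.44 kW

Q = 444 kJ/s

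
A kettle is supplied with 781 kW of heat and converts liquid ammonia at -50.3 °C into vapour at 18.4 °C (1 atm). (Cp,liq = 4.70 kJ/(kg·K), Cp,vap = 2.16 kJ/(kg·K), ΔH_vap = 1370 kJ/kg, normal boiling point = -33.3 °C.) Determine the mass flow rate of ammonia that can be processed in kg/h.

Δh = 4.70×(-33.3−-50.3) + 1370 + 2.16×(18.4−-33.3) = 1561.6 kJ/kg
Q = 781 kW = 781 kJ/s = 2.8116e+06 kJ/h
ṁ = Q/Δh = 2.8116e+06 / 1561.6 = 1800.5 kg/h

ṁ = 1800 kg/h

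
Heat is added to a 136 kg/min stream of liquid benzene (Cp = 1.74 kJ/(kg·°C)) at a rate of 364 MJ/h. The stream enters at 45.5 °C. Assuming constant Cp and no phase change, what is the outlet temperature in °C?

T_out = 71.1 °C

Q = 364 MJ/h = 6066.7 kJ/min
ΔT = Q/(ṁ·Cp) = 6066.7/(136×1.74) = 25.637 K
T_out = 45.5 + 25.637 = 71.137 °C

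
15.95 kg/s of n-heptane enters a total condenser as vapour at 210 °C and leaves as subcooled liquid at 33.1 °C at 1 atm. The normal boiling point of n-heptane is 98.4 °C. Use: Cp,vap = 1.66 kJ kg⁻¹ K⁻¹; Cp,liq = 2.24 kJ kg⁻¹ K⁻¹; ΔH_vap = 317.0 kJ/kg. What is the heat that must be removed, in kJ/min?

vapour 210→98.4 °C: -185.26 kJ/kg
condensation at 98.4 °C: -317 kJ/kg
liquid 98.4→33.1 °C: -146.27 kJ/kg
Δh = -185.26 + -317 + -146.27 = -648.53 kJ/kg
Q = ṁ·Δh = 15.95 kg/s × -648.53 kJ/kg = -10344 kJ/s
|Q| = 10344 kW = 620640 kJ/min

Q_c = 621000 kJ/min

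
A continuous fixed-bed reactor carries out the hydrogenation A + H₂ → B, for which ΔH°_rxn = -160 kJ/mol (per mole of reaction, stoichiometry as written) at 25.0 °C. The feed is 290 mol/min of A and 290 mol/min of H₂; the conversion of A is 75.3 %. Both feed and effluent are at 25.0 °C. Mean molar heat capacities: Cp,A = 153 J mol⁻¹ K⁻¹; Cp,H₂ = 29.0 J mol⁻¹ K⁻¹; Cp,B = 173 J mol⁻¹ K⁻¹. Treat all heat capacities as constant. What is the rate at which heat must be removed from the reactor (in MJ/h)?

Q_out = 2100 MJ/h

Extent of reaction ξ = 0.753 × 290 = 218.37 mol/min
Reaction term: ξ·ΔH°_rxn = 218.37 × -160 = -34939 kJ/min
Q = ΔH = -34939 kJ/min = -582.32 kW
Heat removed = 2096.4 MJ/h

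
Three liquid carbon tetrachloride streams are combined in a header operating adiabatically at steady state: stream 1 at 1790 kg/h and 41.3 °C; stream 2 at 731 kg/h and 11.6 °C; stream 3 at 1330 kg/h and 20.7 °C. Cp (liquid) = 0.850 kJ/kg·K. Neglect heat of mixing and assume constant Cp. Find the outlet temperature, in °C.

No heat crosses the boundary, so H_out = H_in.
Σ ṁᵢCp,ᵢTᵢ = 1790×0.850×41.3 + 731×0.850×11.6 + 1330×0.850×20.7 = 93447
Σ ṁᵢCp,ᵢ = 1790×0.850 + 731×0.850 + 1330×0.850 = 3273.3
T_out = 93447 / 3273.3 = 28.548 °C

T_out = 28.5 °C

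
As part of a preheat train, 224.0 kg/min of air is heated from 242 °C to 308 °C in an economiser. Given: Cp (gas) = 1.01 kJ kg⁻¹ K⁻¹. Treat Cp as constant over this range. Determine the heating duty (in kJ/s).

Q = ṁ·Cp·ΔT = 224.0 × 1.01 × (308 − 242) = 14932 kJ/min
Converting: 14932 / 60 s = 248.86 kW

Q = 249 kJ/s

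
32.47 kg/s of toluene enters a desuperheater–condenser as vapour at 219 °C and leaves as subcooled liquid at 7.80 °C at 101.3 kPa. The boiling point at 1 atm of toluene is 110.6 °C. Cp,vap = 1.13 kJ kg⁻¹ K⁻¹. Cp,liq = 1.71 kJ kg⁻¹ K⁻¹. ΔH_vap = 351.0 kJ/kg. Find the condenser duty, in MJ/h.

vapour 219→110.6 °C: -122.49 kJ/kg
condensation at 110.6 °C: -351 kJ/kg
liquid 110.6→7.80 °C: -175.79 kJ/kg
Δh = -122.49 + -351 + -175.79 = -649.28 kJ/kg
Q = ṁ·Δh = 32.47 kg/s × -649.28 kJ/kg = -21082 kJ/s
|Q| = 21082 kW = 75896 MJ/h

Q_c = 75900 MJ/h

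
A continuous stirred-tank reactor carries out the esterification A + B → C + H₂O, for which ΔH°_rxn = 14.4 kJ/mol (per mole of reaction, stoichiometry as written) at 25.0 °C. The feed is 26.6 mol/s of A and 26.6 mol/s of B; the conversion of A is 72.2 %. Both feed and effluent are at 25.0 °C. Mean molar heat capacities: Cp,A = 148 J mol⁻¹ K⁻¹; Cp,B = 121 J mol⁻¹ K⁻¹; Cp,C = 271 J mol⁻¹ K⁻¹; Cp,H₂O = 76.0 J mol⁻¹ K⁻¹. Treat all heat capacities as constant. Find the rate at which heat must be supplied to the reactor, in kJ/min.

Q_in = 16600 kJ/min

Extent of reaction ξ = 0.722 × 26.6 = 19.205 mol/s
Reaction term: ξ·ΔH°_rxn = 19.205 × 14.4 = 276.55 kJ/s
Q = ΔH = 276.55 kJ/s = 276.55 kW
Heat supplied = 16593 kJ/min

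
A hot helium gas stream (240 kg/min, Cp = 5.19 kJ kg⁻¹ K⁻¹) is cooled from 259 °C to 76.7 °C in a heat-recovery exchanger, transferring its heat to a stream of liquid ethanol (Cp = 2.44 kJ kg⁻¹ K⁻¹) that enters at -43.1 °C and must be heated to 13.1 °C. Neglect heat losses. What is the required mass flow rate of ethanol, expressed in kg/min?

ṁ_c = 1660 kg/min

Heat released by hot stream: Q = 240 × 5.19 × (259 − 76.7) = 227070 kJ/min
Energy balance on cold side (adiabatic exchanger): Q = ṁ_c·Cp_c·(T_c,out − T_c,in)
ṁ_c = 227070 / [2.44 × (13.1 − -43.1)] = 1655.9 kg/min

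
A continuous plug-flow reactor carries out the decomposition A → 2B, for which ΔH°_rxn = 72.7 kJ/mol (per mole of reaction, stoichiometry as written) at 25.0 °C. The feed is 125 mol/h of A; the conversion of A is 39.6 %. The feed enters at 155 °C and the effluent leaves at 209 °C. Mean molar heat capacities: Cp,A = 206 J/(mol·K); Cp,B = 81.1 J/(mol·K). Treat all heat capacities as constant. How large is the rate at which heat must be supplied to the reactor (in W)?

Extent of reaction ξ = 0.396 × 125 = 49.5 mol/h
Reaction term: ξ·ΔH°_rxn = 49.5 × 72.7 = 3598.7 kJ/h
Sensible, feed 155→25 °C: -3347.5 kJ/h
Outlet flows (mol/h): A 75.5, B 99
Sensible, products 25→209 °C: 4339.1 kJ/h
Q = ΔH = 4590.2 kJ/h = 1.2751 kW
Heat supplied = 1275.1 W

Q_in = 1280 W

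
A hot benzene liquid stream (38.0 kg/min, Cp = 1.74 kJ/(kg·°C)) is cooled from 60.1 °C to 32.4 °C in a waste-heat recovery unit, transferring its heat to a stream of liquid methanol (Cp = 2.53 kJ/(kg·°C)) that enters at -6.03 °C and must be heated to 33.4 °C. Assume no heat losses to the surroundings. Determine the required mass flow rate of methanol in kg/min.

ṁ_c = 18.4 kg/min

Heat released by hot stream: Q = 38.0 × 1.74 × (60.1 − 32.4) = 1831.5 kJ/min
Energy balance on cold side (adiabatic exchanger): Q = ṁ_c·Cp_c·(T_c,out − T_c,in)
ṁ_c = 1831.5 / [2.53 × (33.4 − -6.03)] = 18.36 kg/min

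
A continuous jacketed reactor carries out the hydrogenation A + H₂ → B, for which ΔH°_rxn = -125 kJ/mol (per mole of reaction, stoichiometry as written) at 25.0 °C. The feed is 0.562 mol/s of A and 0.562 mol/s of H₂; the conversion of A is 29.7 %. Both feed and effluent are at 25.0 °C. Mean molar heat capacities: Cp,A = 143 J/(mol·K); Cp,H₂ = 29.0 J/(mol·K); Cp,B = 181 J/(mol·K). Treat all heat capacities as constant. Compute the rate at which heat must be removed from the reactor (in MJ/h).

Q_out = 75.1 MJ/h

Extent of reaction ξ = 0.297 × 0.562 = 0.16691 mol/s
Reaction term: ξ·ΔH°_rxn = 0.16691 × -125 = -20.864 kJ/s
Q = ΔH = -20.864 kJ/s = -20.864 kW
Heat removed = 75.111 MJ/h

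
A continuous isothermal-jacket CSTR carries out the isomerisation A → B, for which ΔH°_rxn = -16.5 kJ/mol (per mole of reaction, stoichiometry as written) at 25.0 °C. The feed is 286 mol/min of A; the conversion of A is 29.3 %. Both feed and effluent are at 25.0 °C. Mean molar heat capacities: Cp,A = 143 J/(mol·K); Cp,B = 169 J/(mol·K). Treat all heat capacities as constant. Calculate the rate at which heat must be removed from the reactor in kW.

Q_out = 23.0 kW

Extent of reaction ξ = 0.293 × 286 = 83.798 mol/min
Reaction term: ξ·ΔH°_rxn = 83.798 × -16.5 = -1382.7 kJ/min
Q = ΔH = -1382.7 kJ/min = -23.044 kW
Heat removed = 23.044 kW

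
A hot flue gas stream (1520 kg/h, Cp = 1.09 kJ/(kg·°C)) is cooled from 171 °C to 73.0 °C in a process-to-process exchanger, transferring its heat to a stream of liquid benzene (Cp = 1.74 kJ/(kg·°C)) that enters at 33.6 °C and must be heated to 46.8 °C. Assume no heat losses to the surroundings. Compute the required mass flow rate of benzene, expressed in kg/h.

ṁ_c = 7070 kg/h

Heat released by hot stream: Q = 1520 × 1.09 × (171 − 73.0) = 162370 kJ/h
Energy balance on cold side (adiabatic exchanger): Q = ṁ_c·Cp_c·(T_c,out − T_c,in)
ṁ_c = 162370 / [1.74 × (46.8 − 33.6)] = 7069.2 kg/h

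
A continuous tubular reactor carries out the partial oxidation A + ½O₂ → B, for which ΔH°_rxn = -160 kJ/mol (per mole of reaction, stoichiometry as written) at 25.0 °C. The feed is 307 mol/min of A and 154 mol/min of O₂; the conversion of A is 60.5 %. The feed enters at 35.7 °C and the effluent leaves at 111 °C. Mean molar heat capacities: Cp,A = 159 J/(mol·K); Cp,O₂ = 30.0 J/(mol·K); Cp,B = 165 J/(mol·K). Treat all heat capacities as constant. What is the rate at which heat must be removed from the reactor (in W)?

Extent of reaction ξ = 0.605 × 307 = 185.73 mol/min
Reaction term: ξ·ΔH°_rxn = 185.73 × -160 = -29718 kJ/min
Sensible, feed 35.7→25 °C: -571.73 kJ/min
Outlet flows (mol/min): A 121.27, O₂ 61.133, B 185.73
Sensible, products 25→111 °C: 4451.5 kJ/min
Q = ΔH = -25838 kJ/min = -430.63 kW
Heat removed = 430630 W

Q_out = 431000 W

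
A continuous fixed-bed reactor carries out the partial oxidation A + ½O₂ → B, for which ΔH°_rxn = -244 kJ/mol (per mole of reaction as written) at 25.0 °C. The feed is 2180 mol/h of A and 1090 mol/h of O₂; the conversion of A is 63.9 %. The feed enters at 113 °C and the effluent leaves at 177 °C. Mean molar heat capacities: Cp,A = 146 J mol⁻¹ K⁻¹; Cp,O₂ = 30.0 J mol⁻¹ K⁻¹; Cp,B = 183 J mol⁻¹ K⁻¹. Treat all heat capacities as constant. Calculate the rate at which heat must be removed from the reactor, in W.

Q_out = 86900 W

Extent of reaction ξ = 0.639 × 2180 = 1393 mol/h
Reaction term: ξ·ΔH°_rxn = 1393 × -244 = -339900 kJ/h
Sensible, feed 113→25 °C: -30886 kJ/h
Outlet flows (mol/h): A 786.98, O₂ 393.49, B 1393
Sensible, products 25→177 °C: 58007 kJ/h
Q = ΔH = -312780 kJ/h = -86.882 kW
Heat removed = 86882 W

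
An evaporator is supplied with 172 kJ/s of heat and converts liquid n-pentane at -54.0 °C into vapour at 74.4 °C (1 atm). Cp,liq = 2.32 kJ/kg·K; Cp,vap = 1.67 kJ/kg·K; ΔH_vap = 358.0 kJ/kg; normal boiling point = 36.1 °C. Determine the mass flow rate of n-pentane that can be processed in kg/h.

Δh = 2.32×(36.1−-54.0) + 358.0 + 1.67×(74.4−36.1) = 630.99 kJ/kg
Q = 172 kJ/s = 172 kJ/s = 619200 kJ/h
ṁ = Q/Δh = 619200 / 630.99 = 981.31 kg/h

ṁ = 981 kg/h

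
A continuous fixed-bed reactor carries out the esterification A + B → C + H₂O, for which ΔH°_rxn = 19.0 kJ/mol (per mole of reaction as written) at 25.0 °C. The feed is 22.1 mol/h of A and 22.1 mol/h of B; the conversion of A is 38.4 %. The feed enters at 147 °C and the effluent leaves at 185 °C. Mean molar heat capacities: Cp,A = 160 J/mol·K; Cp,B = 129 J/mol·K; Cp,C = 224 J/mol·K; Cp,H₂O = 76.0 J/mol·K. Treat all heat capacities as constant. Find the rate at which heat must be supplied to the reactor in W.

Extent of reaction ξ = 0.384 × 22.1 = 8.4864 mol/h
Reaction term: ξ·ΔH°_rxn = 8.4864 × 19.0 = 161.24 kJ/h
Sensible, feed 147→25 °C: -779.2 kJ/h
Outlet flows (mol/h): A 13.614, B 13.614, C 8.4864, H₂O 8.4864
Sensible, products 25→185 °C: 1036.8 kJ/h
Q = ΔH = 418.88 kJ/h = 0.11636 kW
Heat supplied = 116.36 W

Q_in = 116 W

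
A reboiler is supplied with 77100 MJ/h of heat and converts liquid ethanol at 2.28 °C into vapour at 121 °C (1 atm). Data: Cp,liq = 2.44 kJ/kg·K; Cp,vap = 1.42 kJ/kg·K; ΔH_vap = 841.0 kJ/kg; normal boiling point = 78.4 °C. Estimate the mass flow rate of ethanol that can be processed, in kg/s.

Δh = 2.44×(78.4−2.28) + 841.0 + 1.42×(121−78.4) = 1087.2 kJ/kg
Q = 77100 MJ/h = 21417 kJ/s = 21417 kJ/s
ṁ = Q/Δh = 21417 / 1087.2 = 19.698 kg/s

ṁ = 19.7 kg/s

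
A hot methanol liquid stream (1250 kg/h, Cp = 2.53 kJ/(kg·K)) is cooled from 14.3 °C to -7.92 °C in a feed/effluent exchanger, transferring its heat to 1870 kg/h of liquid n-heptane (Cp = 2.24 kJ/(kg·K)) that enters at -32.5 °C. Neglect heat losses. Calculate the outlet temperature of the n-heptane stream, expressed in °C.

T_c,out = -15.7 °C

Heat released by hot stream: Q = 1250 × 2.53 × (14.3 − -7.92) = 70271 kJ/h
Energy balance on cold side (adiabatic exchanger): Q = ṁ_c·Cp_c·(T_c,out − T_c,in)
T_c,out = -32.5 + 70271/(1870 × 2.24) = -15.724 °C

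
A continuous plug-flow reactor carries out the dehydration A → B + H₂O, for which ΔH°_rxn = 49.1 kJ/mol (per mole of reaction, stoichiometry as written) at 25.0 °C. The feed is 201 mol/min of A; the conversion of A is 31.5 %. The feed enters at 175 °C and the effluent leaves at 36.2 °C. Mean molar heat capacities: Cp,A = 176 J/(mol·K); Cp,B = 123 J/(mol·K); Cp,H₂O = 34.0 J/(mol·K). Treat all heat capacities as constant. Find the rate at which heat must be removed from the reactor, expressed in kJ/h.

Q_out = 109000 kJ/h

Extent of reaction ξ = 0.315 × 201 = 63.315 mol/min
Reaction term: ξ·ΔH°_rxn = 63.315 × 49.1 = 3108.8 kJ/min
Sensible, feed 175→25 °C: -5306.4 kJ/min
Outlet flows (mol/min): A 137.69, B 63.315, H₂O 63.315
Sensible, products 25→36.2 °C: 382.74 kJ/min
Q = ΔH = -1814.9 kJ/min = -30.248 kW
Heat removed = 108890 kJ/h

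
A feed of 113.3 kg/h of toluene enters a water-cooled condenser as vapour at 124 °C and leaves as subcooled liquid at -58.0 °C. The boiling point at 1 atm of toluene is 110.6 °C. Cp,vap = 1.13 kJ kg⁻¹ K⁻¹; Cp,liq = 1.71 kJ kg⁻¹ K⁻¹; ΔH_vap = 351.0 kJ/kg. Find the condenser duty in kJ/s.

Q_c = 20.6 kJ/s

vapour 124→110.6 °C: -15.142 kJ/kg
condensation at 110.6 °C: -351 kJ/kg
liquid 110.6→-58.0 °C: -288.31 kJ/kg
Δh = -15.142 + -351 + -288.31 = -654.45 kJ/kg
Q = ṁ·Δh = 113.3 kg/h × -654.45 kJ/kg = -74149 kJ/h
|Q| = 20.597 kW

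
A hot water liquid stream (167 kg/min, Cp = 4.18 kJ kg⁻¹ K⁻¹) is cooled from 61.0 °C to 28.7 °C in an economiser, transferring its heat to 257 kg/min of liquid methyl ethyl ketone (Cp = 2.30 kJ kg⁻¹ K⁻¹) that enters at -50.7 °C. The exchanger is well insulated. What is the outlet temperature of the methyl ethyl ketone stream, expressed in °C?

Heat released by hot stream: Q = 167 × 4.18 × (61.0 − 28.7) = 22547 kJ/min
Energy balance on cold side (adiabatic exchanger): Q = ṁ_c·Cp_c·(T_c,out − T_c,in)
T_c,out = -50.7 + 22547/(257 × 2.30) = -12.555 °C

T_c,out = -12.6 °C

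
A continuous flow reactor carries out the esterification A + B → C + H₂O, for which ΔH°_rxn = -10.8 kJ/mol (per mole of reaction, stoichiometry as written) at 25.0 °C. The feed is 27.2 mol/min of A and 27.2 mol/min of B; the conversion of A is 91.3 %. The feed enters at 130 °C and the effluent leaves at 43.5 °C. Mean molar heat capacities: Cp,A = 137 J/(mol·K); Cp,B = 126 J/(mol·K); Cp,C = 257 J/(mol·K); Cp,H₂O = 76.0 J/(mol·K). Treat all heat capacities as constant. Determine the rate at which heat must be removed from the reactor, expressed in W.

Extent of reaction ξ = 0.913 × 27.2 = 24.834 mol/min
Reaction term: ξ·ΔH°_rxn = 24.834 × -10.8 = -268.2 kJ/min
Sensible, feed 130→25 °C: -751.13 kJ/min
Outlet flows (mol/min): A 2.3664, B 2.3664, C 24.834, H₂O 24.834
Sensible, products 25→43.5 °C: 164.5 kJ/min
Q = ΔH = -854.83 kJ/min = -14.247 kW
Heat removed = 14247 W

Q_out = 14200 W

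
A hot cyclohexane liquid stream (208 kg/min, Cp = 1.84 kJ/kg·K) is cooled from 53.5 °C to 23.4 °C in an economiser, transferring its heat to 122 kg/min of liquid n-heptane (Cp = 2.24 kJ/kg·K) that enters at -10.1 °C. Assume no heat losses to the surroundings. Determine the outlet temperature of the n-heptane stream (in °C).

T_c,out = 32.1 °C

Heat released by hot stream: Q = 208 × 1.84 × (53.5 − 23.4) = 11520 kJ/min
Energy balance on cold side (adiabatic exchanger): Q = ṁ_c·Cp_c·(T_c,out − T_c,in)
T_c,out = -10.1 + 11520/(122 × 2.24) = 32.054 °C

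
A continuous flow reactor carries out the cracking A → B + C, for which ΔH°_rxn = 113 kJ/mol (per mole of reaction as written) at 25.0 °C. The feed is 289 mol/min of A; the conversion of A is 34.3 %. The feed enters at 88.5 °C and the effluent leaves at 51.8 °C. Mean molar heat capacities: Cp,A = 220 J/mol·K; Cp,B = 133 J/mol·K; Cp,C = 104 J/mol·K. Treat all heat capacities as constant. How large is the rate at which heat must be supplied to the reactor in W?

Q_in = 149000 W

Extent of reaction ξ = 0.343 × 289 = 99.127 mol/min
Reaction term: ξ·ΔH°_rxn = 99.127 × 113 = 11201 kJ/min
Sensible, feed 88.5→25 °C: -4037.3 kJ/min
Outlet flows (mol/min): A 189.87, B 99.127, C 99.127
Sensible, products 25→51.8 °C: 1749.1 kJ/min
Q = ΔH = 8913.1 kJ/min = 148.55 kW
Heat supplied = 148550 W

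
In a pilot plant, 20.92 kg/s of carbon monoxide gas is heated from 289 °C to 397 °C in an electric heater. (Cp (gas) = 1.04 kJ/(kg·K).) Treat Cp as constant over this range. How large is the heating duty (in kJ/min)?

Q = ṁ·Cp·ΔT = 20.92 × 1.04 × (397 − 289) = 2349.7 kJ/s
Heating duty = 140980 kJ/min

Q = 141000 kJ/min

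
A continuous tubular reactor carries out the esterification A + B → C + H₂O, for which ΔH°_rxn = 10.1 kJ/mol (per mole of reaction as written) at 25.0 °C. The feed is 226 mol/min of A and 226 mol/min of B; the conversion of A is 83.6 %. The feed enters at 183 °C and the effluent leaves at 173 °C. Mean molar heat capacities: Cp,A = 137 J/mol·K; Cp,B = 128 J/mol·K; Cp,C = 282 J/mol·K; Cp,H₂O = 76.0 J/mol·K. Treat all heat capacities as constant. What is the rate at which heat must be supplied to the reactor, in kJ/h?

Q_in = 235000 kJ/h

Extent of reaction ξ = 0.836 × 226 = 188.94 mol/min
Reaction term: ξ·ΔH°_rxn = 188.94 × 10.1 = 1908.3 kJ/min
Sensible, feed 183→25 °C: -9462.6 kJ/min
Outlet flows (mol/min): A 37.064, B 37.064, C 188.94, H₂O 188.94
Sensible, products 25→173 °C: 11464 kJ/min
Q = ΔH = 3909.9 kJ/min = 65.164 kW
Heat supplied = 234590 kJ/h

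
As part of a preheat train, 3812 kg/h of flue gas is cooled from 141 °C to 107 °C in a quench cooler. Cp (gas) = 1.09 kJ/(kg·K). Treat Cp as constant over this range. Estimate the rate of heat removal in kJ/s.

Q = ṁ·Cp·ΔT = 3812 × 1.09 × (107 − 141) = -141270 kJ/h
Converting: 141270 / 3600 s = 39.242 kW

Q_c = 39.2 kJ/s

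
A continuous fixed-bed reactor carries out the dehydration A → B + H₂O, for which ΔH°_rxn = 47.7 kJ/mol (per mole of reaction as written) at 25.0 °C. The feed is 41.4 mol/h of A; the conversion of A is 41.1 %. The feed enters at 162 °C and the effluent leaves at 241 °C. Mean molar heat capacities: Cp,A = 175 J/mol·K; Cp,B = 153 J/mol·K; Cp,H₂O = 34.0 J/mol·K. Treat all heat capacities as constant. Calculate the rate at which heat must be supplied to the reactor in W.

Extent of reaction ξ = 0.411 × 41.4 = 17.015 mol/h
Reaction term: ξ·ΔH°_rxn = 17.015 × 47.7 = 811.63 kJ/h
Sensible, feed 162→25 °C: -992.57 kJ/h
Outlet flows (mol/h): A 24.385, B 17.015, H₂O 17.015
Sensible, products 25→241 °C: 1609 kJ/h
Q = ΔH = 1428.1 kJ/h = 0.39669 kW
Heat supplied = 396.69 W

Q_in = 397 W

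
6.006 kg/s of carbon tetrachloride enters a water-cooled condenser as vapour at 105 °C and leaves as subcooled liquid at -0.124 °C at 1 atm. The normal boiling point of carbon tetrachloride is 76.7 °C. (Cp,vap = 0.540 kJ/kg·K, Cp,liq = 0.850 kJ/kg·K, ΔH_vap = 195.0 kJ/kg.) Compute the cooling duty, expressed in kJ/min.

vapour 105→76.7 °C: -15.282 kJ/kg
condensation at 76.7 °C: -195 kJ/kg
liquid 76.7→-0.124 °C: -65.3 kJ/kg
Δh = -15.282 + -195 + -65.3 = -275.58 kJ/kg
Q = ṁ·Δh = 6.006 kg/s × -275.58 kJ/kg = -1655.1 kJ/s
|Q| = 1655.1 kW = 99309 kJ/min

Q_c = 99300 kJ/min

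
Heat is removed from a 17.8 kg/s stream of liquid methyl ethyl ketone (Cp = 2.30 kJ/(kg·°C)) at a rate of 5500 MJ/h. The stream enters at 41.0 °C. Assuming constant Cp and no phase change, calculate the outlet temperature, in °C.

Q = 5500 MJ/h = 1527.8 kJ/s
ΔT = Q/(ṁ·Cp) = 1527.8/(17.8×2.30) = 37.317 K
T_out = 41.0 − 37.317 = 3.6825 °C

T_out = 3.68 °C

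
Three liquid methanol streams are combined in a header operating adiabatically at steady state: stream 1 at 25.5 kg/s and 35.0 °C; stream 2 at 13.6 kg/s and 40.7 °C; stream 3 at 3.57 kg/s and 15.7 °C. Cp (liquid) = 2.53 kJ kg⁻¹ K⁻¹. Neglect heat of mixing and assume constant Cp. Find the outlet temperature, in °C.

No heat crosses the boundary, so H_out = H_in.
Σ ṁᵢCp,ᵢTᵢ = 25.5×2.53×35.0 + 13.6×2.53×40.7 + 3.57×2.53×15.7 = 3800.2
Σ ṁᵢCp,ᵢ = 25.5×2.53 + 13.6×2.53 + 3.57×2.53 = 107.96
T_out = 3800.2 / 107.96 = 35.202 °C

T_out = 35.2 °C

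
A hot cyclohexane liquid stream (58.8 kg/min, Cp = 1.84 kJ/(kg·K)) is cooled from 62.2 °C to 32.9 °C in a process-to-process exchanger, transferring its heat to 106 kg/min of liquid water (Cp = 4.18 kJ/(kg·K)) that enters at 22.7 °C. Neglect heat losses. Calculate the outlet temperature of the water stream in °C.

Heat released by hot stream: Q = 58.8 × 1.84 × (62.2 − 32.9) = 3170 kJ/min
Energy balance on cold side (adiabatic exchanger): Q = ṁ_c·Cp_c·(T_c,out − T_c,in)
T_c,out = 22.7 + 3170/(106 × 4.18) = 29.855 °C

T_c,out = 29.9 °C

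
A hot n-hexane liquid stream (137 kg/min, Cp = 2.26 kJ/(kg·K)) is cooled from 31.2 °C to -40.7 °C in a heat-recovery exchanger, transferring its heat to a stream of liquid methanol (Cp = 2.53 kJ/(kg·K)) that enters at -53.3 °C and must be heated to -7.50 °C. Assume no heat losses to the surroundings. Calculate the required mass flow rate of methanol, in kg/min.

Heat released by hot stream: Q = 137 × 2.26 × (31.2 − -40.7) = 22262 kJ/min
Energy balance on cold side (adiabatic exchanger): Q = ṁ_c·Cp_c·(T_c,out − T_c,in)
ṁ_c = 22262 / [2.53 × (-7.50 − -53.3)] = 192.12 kg/min

ṁ_c = 192 kg/min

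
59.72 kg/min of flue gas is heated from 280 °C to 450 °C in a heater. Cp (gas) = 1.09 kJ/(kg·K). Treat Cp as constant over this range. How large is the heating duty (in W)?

Q = 184000 W

Q = ṁ·Cp·ΔT = 59.72 × 1.09 × (450 − 280) = 11066 kJ/min
Converting: 11066 / 60 s = 184.44 kW
Heating duty = 184440 W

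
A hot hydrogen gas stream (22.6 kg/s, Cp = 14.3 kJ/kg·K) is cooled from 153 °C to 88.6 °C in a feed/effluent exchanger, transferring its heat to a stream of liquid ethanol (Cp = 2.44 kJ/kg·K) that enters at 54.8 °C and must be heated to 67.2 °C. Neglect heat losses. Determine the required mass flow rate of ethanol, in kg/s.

ṁ_c = 688 kg/s

Heat released by hot stream: Q = 22.6 × 14.3 × (153 − 88.6) = 20813 kJ/s
Energy balance on cold side (adiabatic exchanger): Q = ṁ_c·Cp_c·(T_c,out − T_c,in)
ṁ_c = 20813 / [2.44 × (67.2 − 54.8)] = 687.89 kg/s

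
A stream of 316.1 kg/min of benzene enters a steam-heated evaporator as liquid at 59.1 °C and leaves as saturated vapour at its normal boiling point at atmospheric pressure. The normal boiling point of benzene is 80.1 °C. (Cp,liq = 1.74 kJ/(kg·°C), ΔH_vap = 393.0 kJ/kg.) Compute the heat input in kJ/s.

liquid 59.1→80.1 °C: 36.54 kJ/kg
vaporisation at 80.1 °C: 393 kJ/kg
Δh = 36.54 + 393 = 429.54 kJ/kg
Q = ṁ·Δh = 316.1 kg/min × 429.54 kJ/kg = 135780 kJ/min
|Q| = 2263 kW

Q = 2260 kJ/s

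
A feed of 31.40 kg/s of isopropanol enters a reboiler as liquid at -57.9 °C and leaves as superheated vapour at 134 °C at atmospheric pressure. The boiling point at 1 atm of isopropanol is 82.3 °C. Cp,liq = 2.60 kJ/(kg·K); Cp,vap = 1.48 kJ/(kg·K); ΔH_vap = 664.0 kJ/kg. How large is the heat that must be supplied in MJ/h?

Q = 125000 MJ/h

liquid -57.9→82.3 °C: 364.52 kJ/kg
vaporisation at 82.3 °C: 664 kJ/kg
vapour 82.3→134 °C: 76.516 kJ/kg
Δh = 364.52 + 664 + 76.516 = 1105 kJ/kg
Q = ṁ·Δh = 31.40 kg/s × 1105 kJ/kg = 34698 kJ/s
|Q| = 34698 kW = 124910 MJ/h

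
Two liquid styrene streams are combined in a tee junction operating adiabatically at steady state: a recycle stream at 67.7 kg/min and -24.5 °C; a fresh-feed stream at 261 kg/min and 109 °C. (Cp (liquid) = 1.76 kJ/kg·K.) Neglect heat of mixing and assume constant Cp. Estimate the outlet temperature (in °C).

T_out = 81.5 °C

Energy balance with Q = 0: Σ ṁᵢCp,ᵢ(T_out − Tᵢ) = 0
Σ ṁᵢCp,ᵢTᵢ = 67.7×1.76×-24.5 + 261×1.76×109 = 47151
Σ ṁᵢCp,ᵢ = 67.7×1.76 + 261×1.76 = 578.51
T_out = 47151 / 578.51 = 81.504 °C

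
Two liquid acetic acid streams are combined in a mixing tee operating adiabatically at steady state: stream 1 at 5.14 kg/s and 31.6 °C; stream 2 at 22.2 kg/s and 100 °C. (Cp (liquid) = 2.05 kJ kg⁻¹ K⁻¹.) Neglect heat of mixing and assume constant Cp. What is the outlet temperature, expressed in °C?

T_out = 87.1 °C

Adiabatic, steady state ⇒ Σ ṁᵢCp,ᵢ(T_out − Tᵢ) = 0
Σ ṁᵢCp,ᵢTᵢ = 5.14×2.05×31.6 + 22.2×2.05×100 = 4884
Σ ṁᵢCp,ᵢ = 5.14×2.05 + 22.2×2.05 = 56.047
T_out = 4884 / 56.047 = 87.141 °C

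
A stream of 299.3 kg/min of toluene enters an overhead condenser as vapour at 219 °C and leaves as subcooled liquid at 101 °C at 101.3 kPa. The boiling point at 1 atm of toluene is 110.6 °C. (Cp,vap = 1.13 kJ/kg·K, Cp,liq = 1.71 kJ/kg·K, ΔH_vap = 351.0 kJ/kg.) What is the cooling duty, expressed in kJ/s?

vapour 219→110.6 °C: -122.49 kJ/kg
condensation at 110.6 °C: -351 kJ/kg
liquid 110.6→101 °C: -16.416 kJ/kg
Δh = -122.49 + -351 + -16.416 = -489.91 kJ/kg
Q = ṁ·Δh = 299.3 kg/min × -489.91 kJ/kg = -146630 kJ/min
|Q| = 2443.8 kW

Q_c = 2440 kJ/s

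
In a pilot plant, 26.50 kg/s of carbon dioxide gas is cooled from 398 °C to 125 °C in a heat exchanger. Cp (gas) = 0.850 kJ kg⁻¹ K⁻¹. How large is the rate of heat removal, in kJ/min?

Q_c = 369000 kJ/min

Q = ṁ·Cp·ΔT = 26.50 × 0.850 × (125 − 398) = -6149.3 kJ/s
Cooling duty = 368960 kJ/min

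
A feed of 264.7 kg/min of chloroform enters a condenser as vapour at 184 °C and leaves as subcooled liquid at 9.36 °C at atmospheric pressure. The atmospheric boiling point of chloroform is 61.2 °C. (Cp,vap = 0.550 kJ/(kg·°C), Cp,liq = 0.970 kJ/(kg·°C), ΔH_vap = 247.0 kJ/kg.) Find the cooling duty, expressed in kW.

vapour 184→61.2 °C: -67.54 kJ/kg
condensation at 61.2 °C: -247 kJ/kg
liquid 61.2→9.36 °C: -50.285 kJ/kg
Δh = -67.54 + -247 + -50.285 = -364.82 kJ/kg
Q = ṁ·Δh = 264.7 kg/min × -364.82 kJ/kg = -96569 kJ/min
|Q| = 1609.5 kW

Q_c = 1610 kW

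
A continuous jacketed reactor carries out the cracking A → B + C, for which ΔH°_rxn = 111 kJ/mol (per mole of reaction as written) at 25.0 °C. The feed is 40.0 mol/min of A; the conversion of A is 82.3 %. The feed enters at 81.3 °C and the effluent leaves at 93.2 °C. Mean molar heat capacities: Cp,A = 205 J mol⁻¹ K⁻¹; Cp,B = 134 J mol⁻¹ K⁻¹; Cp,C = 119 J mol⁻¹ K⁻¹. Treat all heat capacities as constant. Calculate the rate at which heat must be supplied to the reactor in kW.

Q_in = 64.3 kW

Extent of reaction ξ = 0.823 × 40.0 = 32.92 mol/min
Reaction term: ξ·ΔH°_rxn = 32.92 × 111 = 3654.1 kJ/min
Sensible, feed 81.3→25 °C: -461.66 kJ/min
Outlet flows (mol/min): A 7.08, B 32.92, C 32.92
Sensible, products 25→93.2 °C: 667.01 kJ/min
Q = ΔH = 3859.5 kJ/min = 64.324 kW
Heat supplied = 64.324 kW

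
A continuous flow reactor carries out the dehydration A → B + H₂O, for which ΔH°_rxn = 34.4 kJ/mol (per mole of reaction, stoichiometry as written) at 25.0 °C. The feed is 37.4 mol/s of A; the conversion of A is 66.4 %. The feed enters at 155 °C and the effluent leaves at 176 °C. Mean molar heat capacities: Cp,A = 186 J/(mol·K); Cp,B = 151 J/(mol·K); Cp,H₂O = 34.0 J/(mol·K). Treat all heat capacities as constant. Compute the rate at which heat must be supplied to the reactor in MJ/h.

Extent of reaction ξ = 0.664 × 37.4 = 24.834 mol/s
Reaction term: ξ·ΔH°_rxn = 24.834 × 34.4 = 854.28 kJ/s
Sensible, feed 155→25 °C: -904.33 kJ/s
Outlet flows (mol/s): A 12.566, B 24.834, H₂O 24.834
Sensible, products 25→176 °C: 1046.7 kJ/s
Q = ΔH = 996.61 kJ/s = 996.61 kW
Heat supplied = 3587.8 MJ/h

Q_in = 3590 MJ/h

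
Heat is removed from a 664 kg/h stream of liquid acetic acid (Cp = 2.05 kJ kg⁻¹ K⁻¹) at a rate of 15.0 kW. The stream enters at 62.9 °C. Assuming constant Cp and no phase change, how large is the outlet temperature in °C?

T_out = 23.2 °C

Q = 15.0 kW = 54000 kJ/h
ΔT = Q/(ṁ·Cp) = 54000/(664×2.05) = 39.671 K
T_out = 62.9 − 39.671 = 23.229 °C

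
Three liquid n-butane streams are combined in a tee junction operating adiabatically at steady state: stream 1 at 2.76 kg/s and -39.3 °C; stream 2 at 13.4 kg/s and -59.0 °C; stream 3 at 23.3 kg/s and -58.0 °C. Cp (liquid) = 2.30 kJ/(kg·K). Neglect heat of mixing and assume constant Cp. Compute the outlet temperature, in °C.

Adiabatic, steady state ⇒ Σ ṁᵢCp,ᵢ(T_out − Tᵢ) = 0
T_out = Σ ṁᵢCp,ᵢTᵢ / Σ ṁᵢCp,ᵢ
      = -5176.1 / 90.758 = -57.032 °C

T_out = -57.0 °C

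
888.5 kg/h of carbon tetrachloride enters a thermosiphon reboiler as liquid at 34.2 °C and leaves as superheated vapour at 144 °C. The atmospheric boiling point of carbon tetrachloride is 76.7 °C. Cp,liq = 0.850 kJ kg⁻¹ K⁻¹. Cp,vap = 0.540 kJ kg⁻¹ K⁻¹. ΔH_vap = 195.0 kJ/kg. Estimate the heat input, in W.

liquid 34.2→76.7 °C: 36.125 kJ/kg
vaporisation at 76.7 °C: 195 kJ/kg
vapour 76.7→144 °C: 36.342 kJ/kg
Δh = 36.125 + 195 + 36.342 = 267.47 kJ/kg
Q = ṁ·Δh = 888.5 kg/h × 267.47 kJ/kg = 237640 kJ/h
|Q| = 66.012 kW = 66012 W

Q = 66000 W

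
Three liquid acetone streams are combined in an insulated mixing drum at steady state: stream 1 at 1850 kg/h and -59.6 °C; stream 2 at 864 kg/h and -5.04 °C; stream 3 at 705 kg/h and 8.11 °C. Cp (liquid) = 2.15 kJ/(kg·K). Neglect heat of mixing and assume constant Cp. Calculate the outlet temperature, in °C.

T_out = -31.9 °C

Energy balance with Q = 0: Σ ṁᵢCp,ᵢ(T_out − Tᵢ) = 0
Σ ṁᵢCp,ᵢTᵢ = 1850×2.15×-59.6 + 864×2.15×-5.04 + 705×2.15×8.11 = -234130
Σ ṁᵢCp,ᵢ = 1850×2.15 + 864×2.15 + 705×2.15 = 7350.9
T_out = -234130 / 7350.9 = -31.851 °C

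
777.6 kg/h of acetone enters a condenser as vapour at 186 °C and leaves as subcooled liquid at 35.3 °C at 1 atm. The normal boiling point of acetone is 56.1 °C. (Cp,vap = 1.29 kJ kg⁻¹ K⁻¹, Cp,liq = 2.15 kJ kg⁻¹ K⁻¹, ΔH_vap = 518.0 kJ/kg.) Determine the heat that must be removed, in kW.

Q_c = 158 kW

vapour 186→56.1 °C: -167.57 kJ/kg
condensation at 56.1 °C: -518 kJ/kg
liquid 56.1→35.3 °C: -44.72 kJ/kg
Δh = -167.57 + -518 + -44.72 = -730.29 kJ/kg
Q = ṁ·Δh = 777.6 kg/h × -730.29 kJ/kg = -567870 kJ/h
|Q| = 157.74 kW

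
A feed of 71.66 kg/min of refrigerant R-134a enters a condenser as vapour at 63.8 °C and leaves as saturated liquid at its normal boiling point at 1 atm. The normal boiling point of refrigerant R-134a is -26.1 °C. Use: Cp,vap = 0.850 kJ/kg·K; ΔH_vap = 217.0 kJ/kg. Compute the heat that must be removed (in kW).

vapour 63.8→-26.1 °C: -76.415 kJ/kg
condensation at -26.1 °C: -217 kJ/kg
Δh = -76.415 + -217 = -293.42 kJ/kg
Q = ṁ·Δh = 71.66 kg/min × -293.42 kJ/kg = -21026 kJ/min
|Q| = 350.44 kW

Q_c = 350 kW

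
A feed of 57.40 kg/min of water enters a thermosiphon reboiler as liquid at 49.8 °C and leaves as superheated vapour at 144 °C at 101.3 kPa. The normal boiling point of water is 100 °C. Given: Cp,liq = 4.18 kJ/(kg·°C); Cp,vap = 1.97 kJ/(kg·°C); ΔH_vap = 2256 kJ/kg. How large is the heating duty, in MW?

Q = 2.44 MW

liquid 49.8→100 °C: 209.84 kJ/kg
vaporisation at 100 °C: 2256 kJ/kg
vapour 100→144 °C: 86.68 kJ/kg
Δh = 209.84 + 2256 + 86.68 = 2552.5 kJ/kg
Q = ṁ·Δh = 57.40 kg/min × 2552.5 kJ/kg = 146510 kJ/min
|Q| = 2441.9 kW = 2.4419 MW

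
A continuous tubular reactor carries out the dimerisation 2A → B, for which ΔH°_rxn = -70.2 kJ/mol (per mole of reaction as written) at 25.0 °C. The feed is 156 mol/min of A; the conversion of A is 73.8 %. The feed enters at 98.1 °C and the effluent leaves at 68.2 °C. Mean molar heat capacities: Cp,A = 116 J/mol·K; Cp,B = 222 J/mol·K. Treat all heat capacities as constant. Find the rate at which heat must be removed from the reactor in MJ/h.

Extent of reaction ξ = 0.738 × 156 / 2 = 57.564 mol/min
Reaction term: ξ·ΔH°_rxn = 57.564 × -70.2 = -4041 kJ/min
Sensible, feed 98.1→25 °C: -1322.8 kJ/min
Outlet flows (mol/min): A 40.872, B 57.564
Sensible, products 25→68.2 °C: 756.88 kJ/min
Q = ΔH = -4606.9 kJ/min = -76.782 kW
Heat removed = 276.42 MJ/h

Q_out = 276 MJ/h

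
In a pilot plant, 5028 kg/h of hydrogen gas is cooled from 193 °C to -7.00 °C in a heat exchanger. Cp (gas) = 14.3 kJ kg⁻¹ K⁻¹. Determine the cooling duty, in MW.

Q = ṁ·Cp·ΔT = 5028 × 14.3 × (-7.00 − 193) = -1.438e+07 kJ/h
Converting: 1.438e+07 / 3600 s = 3994.5 kW
Cooling duty = 3.9945 MW

Q_c = 3.99 MW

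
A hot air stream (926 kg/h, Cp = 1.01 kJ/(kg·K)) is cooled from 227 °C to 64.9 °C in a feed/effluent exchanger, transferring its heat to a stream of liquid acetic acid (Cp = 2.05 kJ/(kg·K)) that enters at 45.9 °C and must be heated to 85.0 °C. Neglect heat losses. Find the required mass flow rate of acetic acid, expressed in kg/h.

ṁ_c = 1890 kg/h

Heat released by hot stream: Q = 926 × 1.01 × (227 − 64.9) = 151610 kJ/h
Energy balance on cold side (adiabatic exchanger): Q = ṁ_c·Cp_c·(T_c,out − T_c,in)
ṁ_c = 151610 / [2.05 × (85.0 − 45.9)] = 1891.4 kg/h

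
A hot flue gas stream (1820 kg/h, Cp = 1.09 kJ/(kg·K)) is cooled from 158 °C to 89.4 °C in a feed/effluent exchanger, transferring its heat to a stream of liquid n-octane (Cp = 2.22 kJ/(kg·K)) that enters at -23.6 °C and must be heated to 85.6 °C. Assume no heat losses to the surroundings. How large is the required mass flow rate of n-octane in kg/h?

ṁ_c = 561 kg/h

Heat released by hot stream: Q = 1820 × 1.09 × (158 − 89.4) = 136090 kJ/h
Energy balance on cold side (adiabatic exchanger): Q = ṁ_c·Cp_c·(T_c,out − T_c,in)
ṁ_c = 136090 / [2.22 × (85.6 − -23.6)] = 561.37 kg/h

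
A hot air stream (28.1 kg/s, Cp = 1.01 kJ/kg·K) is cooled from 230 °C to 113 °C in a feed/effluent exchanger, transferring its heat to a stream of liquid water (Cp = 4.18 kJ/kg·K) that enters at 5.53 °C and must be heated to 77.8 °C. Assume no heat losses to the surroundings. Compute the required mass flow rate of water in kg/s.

ṁ_c = 11.0 kg/s

Heat released by hot stream: Q = 28.1 × 1.01 × (230 − 113) = 3320.6 kJ/s
Energy balance on cold side (adiabatic exchanger): Q = ṁ_c·Cp_c·(T_c,out − T_c,in)
ṁ_c = 3320.6 / [4.18 × (77.8 − 5.53)] = 10.992 kg/s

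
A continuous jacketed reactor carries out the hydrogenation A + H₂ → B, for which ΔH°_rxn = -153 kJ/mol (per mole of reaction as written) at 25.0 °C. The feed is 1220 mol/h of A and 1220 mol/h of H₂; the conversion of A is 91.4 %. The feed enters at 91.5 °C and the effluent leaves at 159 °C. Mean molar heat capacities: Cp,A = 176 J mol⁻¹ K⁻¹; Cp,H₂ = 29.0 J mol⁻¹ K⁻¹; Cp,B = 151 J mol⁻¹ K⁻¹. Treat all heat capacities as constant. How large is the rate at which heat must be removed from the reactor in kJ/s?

Extent of reaction ξ = 0.914 × 1220 = 1115.1 mol/h
Reaction term: ξ·ΔH°_rxn = 1115.1 × -153 = -170610 kJ/h
Sensible, feed 91.5→25 °C: -16632 kJ/h
Outlet flows (mol/h): A 104.92, H₂ 104.92, B 1115.1
Sensible, products 25→159 °C: 25445 kJ/h
Q = ΔH = -161790 kJ/h = -44.943 kW
Heat removed = 44.943 kJ/s

Q_out = 44.9 kJ/s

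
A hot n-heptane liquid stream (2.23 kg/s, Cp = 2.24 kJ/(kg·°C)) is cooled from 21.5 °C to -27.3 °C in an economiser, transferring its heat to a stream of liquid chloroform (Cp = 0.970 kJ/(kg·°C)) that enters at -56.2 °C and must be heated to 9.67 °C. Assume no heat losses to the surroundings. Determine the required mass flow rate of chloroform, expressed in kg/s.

ṁ_c = 3.82 kg/s

Heat released by hot stream: Q = 2.23 × 2.24 × (21.5 − -27.3) = 243.77 kJ/s
Energy balance on cold side (adiabatic exchanger): Q = ṁ_c·Cp_c·(T_c,out − T_c,in)
ṁ_c = 243.77 / [0.970 × (9.67 − -56.2)] = 3.8152 kg/s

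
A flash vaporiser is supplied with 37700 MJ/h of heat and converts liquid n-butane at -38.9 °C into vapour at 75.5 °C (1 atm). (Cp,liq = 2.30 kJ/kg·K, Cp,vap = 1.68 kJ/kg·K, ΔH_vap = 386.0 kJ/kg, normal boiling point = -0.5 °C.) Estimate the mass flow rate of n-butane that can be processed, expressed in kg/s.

Δh = 2.30×(-0.5−-38.9) + 386.0 + 1.68×(75.5−-0.5) = 602 kJ/kg
Q = 37700 MJ/h = 10472 kJ/s = 10472 kJ/s
ṁ = Q/Δh = 10472 / 602 = 17.396 kg/s

ṁ = 17.4 kg/s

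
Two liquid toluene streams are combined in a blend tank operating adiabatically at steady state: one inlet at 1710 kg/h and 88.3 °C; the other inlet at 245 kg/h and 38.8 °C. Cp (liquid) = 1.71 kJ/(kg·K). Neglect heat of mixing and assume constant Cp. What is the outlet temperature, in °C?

Adiabatic, steady state ⇒ Σ ṁᵢCp,ᵢ(T_out − Tᵢ) = 0
T_out = Σ ṁᵢCp,ᵢTᵢ / Σ ṁᵢCp,ᵢ
      = 274450 / 3343 = 82.097 °C

T_out = 82.1 °C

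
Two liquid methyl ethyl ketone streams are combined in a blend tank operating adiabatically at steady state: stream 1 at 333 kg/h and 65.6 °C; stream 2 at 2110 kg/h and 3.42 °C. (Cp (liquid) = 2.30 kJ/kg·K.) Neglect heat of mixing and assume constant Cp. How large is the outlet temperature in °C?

No heat crosses the boundary, so H_out = H_in.
T_out = Σ ṁᵢCp,ᵢTᵢ / Σ ṁᵢCp,ᵢ
      = 66840 / 5618.9 = 11.896 °C

T_out = 11.9 °C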